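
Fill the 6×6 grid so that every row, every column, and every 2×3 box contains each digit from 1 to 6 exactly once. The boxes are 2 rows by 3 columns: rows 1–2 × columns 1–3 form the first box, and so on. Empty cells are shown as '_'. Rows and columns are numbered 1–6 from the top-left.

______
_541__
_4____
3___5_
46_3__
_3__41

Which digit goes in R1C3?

R5C5 = 2: row 5 has {3,4,6}; col 5 has {4,5}; box has {1,3,4} → only 2 remains.
R5C6 = 5: row 5 has {2,3,4,6}; col 6 has {1}; box has {1,2,3,4} → only 5 remains.
R6C4 = 6: row 6 has {1,3,4}; col 4 has {1,3}; box has {1,2,3,4,5} → only 6 remains.
R3C4 = 2: row 3 has {4}; col 4 has {1,3,6}; box has {5} → only 2 remains.
R4C4 = 4: row 4 has {3,5}; col 4 has {1,2,3,6}; box has {2,5} → only 4 remains.
R4C6 = 6: row 4 has {3,4,5}; col 6 has {1,5}; box has {2,4,5} → only 6 remains.
R5C3 = 1: row 5 has {2,3,4,5,6}; col 3 has {4}; box has {3,4,6} → only 1 remains.
R1C4 = 5: row 1 has {}; col 4 has {1,2,3,4,6}; box has {1} → only 5 remains.
R3C6 = 3: row 3 has {2,4}; col 6 has {1,5,6}; box has {2,4,5,6} → only 3 remains.
R4C3 = 2: row 4 has {3,4,5,6}; col 3 has {1,4}; box has {3,4} → only 2 remains.
R6C3 = 5: row 6 has {1,3,4,6}; col 3 has {1,2,4}; box has {1,3,4,6} → only 5 remains.
R2C6 = 2: row 2 has {1,4,5}; col 6 has {1,3,5,6}; box has {1,5} → only 2 remains.
R3C3 = 6: row 3 has {2,3,4}; col 3 has {1,2,4,5}; box has {2,3,4} → only 6 remains.
R3C5 = 1: row 3 has {2,3,4,6}; col 5 has {2,4,5}; box has {2,3,4,5,6} → only 1 remains.
R4C2 = 1: row 4 has {2,3,4,5,6}; col 2 has {3,4,5,6}; box has {2,3,4,6} → only 1 remains.
R6C1 = 2: row 6 has {1,3,4,5,6}; col 1 has {3,4}; box has {1,3,4,5,6} → only 2 remains.
R1C2 = 2: row 1 has {5}; col 2 has {1,3,4,5,6}; box has {4,5} → only 2 remains.
R1C3 = 3: row 1 has {2,5}; col 3 has {1,2,4,5,6}; box has {2,4,5} → only 3 remains.

3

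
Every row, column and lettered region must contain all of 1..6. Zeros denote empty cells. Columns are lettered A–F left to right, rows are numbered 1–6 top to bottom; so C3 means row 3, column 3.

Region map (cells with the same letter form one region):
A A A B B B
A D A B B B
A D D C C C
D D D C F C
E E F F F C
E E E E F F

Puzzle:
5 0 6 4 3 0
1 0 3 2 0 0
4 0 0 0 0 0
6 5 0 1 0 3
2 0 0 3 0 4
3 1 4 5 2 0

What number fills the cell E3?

5

B1 = 2: row 1 has {3,4,5,6}; col 2 has {1,5}; region has {1,3,4,5,6} → only 2 remains.
F1 = 1: row 1 has {2,3,4,5,6}; col 6 has {3,4}; region has {2,3,4} → only 1 remains.
B2 = 4: row 2 has {1,2,3}; col 2 has {1,2,5}; region has {5,6} → only 4 remains.
B3 = 3: row 3 has {4}; col 2 has {1,2,4,5}; region has {4,5,6} → only 3 remains.
D3 = 6: row 3 has {3,4}; col 4 has {1,2,3,4,5}; region has {1,3,4} → only 6 remains.
E3 = 5: row 3 has {3,4,6}; col 5 has {2,3}; region has {1,3,4,6} → only 5 remains.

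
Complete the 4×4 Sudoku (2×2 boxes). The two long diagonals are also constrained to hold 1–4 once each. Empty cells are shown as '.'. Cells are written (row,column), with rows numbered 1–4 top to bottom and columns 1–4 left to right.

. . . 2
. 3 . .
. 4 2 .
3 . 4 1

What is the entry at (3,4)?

(1,1) = 4: row 1 has {2}; col 1 has {3}; box has {3}; main diagonal has {1,2,3} → only 4 remains.
(1,2) = 1: row 1 has {2,4}; col 2 has {3,4}; box has {3,4} → only 1 remains.
(1,3) = 3: row 1 has {1,2,4}; col 3 has {2,4}; box has {2} → only 3 remains.
(2,1) = 2: row 2 has {3}; col 1 has {3,4}; box has {1,3,4} → only 2 remains.
(2,3) = 1: row 2 has {2,3}; col 3 has {2,3,4}; box has {2,3}; anti-diagonal has {2,3,4} → only 1 remains.
(2,4) = 4: row 2 has {1,2,3}; col 4 has {1,2}; box has {1,2,3} → only 4 remains.
(3,1) = 1: row 3 has {2,4}; col 1 has {2,3,4}; box has {3,4} → only 1 remains.
(3,4) = 3: row 3 has {1,2,4}; col 4 has {1,2,4}; box has {1,2,4} → only 3 remains.

3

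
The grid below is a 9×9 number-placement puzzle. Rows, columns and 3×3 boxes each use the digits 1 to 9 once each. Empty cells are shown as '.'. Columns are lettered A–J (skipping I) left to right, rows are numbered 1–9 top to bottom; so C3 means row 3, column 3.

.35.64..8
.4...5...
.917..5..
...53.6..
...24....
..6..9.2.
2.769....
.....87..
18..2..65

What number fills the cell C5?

A1 = 7 (sole candidate).
E3 = 8 (sole candidate).
B7 = 5 (sole candidate).
B8 = 6 (sole candidate).
E2 = 1 (sole candidate).
A3 = 6 (sole candidate).
E6 = 7 (sole candidate).
E8 = 5 (sole candidate).
D1 = 9 (sole candidate).
H1 = 1 (sole candidate).
A2 = 8 (sole candidate).
C2 = 2 (sole candidate).
D2 = 3 (sole candidate).
G2 = 9 (sole candidate).
H2 = 7 (sole candidate).
J2 = 6 (sole candidate).
F3 = 2 (sole candidate).
F4 = 1 (sole candidate).
F5 = 6 (sole candidate).
B6 = 1 (sole candidate).
D6 = 8 (sole candidate).
F7 = 3 (sole candidate).
D9 = 4 (sole candidate).
F9 = 7 (sole candidate).
G9 = 3 (sole candidate).
G1 = 2 (sole candidate).
B5 = 7 (sole candidate).
G6 = 4 (sole candidate).
J6 = 3 (sole candidate).
D8 = 1 (sole candidate).
C9 = 9 (sole candidate).
J3 = 4 (sole candidate).
B4 = 2 (sole candidate).
A6 = 5 (sole candidate).
J7 = 1 (sole candidate).
H3 = 3 (sole candidate).
J5 = 9 (sole candidate).
G7 = 8 (sole candidate).
H7 = 4 (sole candidate).
H8 = 9 (sole candidate).
J8 = 2 (sole candidate).
H4 = 8 (sole candidate).
J4 = 7 (sole candidate).
A5 = 3 (sole candidate).
C5 = 8: row 5 has {2,3,4,6,7,9}; col 3 has {1,2,5,6,7,9}; box has {1,2,3,5,6,7} → only 8 remains.

8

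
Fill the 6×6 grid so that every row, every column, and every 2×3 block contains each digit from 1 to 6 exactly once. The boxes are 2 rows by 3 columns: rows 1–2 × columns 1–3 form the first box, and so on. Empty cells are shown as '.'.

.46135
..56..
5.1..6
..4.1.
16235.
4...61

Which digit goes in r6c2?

5

r1c1 = 2: row 1 has {1,3,4,5,6}; col 1 has {1,4,5}; box has {4,5,6} → only 2 remains.
r2c1 = 3: row 2 has {5,6}; col 1 has {1,2,4,5}; box has {2,4,5,6} → only 3 remains.
r2c2 = 1: row 2 has {3,5,6}; col 2 has {4,6}; box has {2,3,4,5,6} → only 1 remains.
r4c1 = 6: row 4 has {1,4}; col 1 has {1,2,3,4,5}; box has {1,4,5} → only 6 remains.
r5c6 = 4: row 5 has {1,2,3,5,6}; col 6 has {1,5,6}; box has {1,3,5,6} → only 4 remains.
r6c3 = 3: row 6 has {1,4,6}; col 3 has {1,2,4,5,6}; box has {1,2,4,6} → only 3 remains.
r6c4 = 2: row 6 has {1,3,4,6}; col 4 has {1,3,6}; box has {1,3,4,5,6} → only 2 remains.
r2c6 = 2: row 2 has {1,3,5,6}; col 6 has {1,4,5,6}; box has {1,3,5,6} → only 2 remains.
r3c4 = 4: row 3 has {1,5,6}; col 4 has {1,2,3,6}; box has {1,6} → only 4 remains.
r3c5 = 2: row 3 has {1,4,5,6}; col 5 has {1,3,5,6}; box has {1,4,6} → only 2 remains.
r4c4 = 5: row 4 has {1,4,6}; col 4 has {1,2,3,4,6}; box has {1,2,4,6} → only 5 remains.
r4c6 = 3: row 4 has {1,4,5,6}; col 6 has {1,2,4,5,6}; box has {1,2,4,5,6} → only 3 remains.
r6c2 = 5: row 6 has {1,2,3,4,6}; col 2 has {1,4,6}; box has {1,2,3,4,6} → only 5 remains.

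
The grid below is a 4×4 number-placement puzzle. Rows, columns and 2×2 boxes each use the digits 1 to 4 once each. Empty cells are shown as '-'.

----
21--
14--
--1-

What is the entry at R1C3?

2

R1C2 = 3 (sole candidate).
R4C1 = 3 (sole candidate).
R4C2 = 2 (sole candidate).
R4C4 = 4 (sole candidate).
R1C1 = 4 (sole candidate).
R1C3 = 2: row 1 has {3,4}; col 3 has {1}; box has {} → only 2 remains.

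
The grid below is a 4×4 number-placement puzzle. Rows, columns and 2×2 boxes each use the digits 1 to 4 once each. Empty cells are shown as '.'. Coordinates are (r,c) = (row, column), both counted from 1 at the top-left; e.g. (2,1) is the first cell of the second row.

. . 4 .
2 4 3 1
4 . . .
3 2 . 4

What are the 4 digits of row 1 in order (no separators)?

(1,1) = 1: row 1 has {4}; col 1 has {2,3,4}; box has {2,4} → only 1 remains.
(1,2) = 3: row 1 has {1,4}; col 2 has {2,4}; box has {1,2,4} → only 3 remains.
(1,4) = 2: row 1 has {1,3,4}; col 4 has {1,4}; box has {1,3,4} → only 2 remains.

1342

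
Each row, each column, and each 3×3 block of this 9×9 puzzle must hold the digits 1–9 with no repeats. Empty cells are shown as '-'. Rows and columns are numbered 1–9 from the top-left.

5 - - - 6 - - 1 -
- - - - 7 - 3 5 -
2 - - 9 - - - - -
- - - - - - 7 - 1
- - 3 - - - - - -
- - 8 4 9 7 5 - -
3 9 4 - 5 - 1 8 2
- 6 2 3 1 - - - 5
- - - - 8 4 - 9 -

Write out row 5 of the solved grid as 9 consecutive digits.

673521948

R5C5 = 2: row 5 has {3}; col 5 has {1,5,6,7,8,9}; box has {4,7,9} → only 2 remains.
R7C6 = 6: row 7 has {1,2,3,4,5,8,9}; col 6 has {4,7}; box has {1,3,4,5,8} → only 6 remains.
R8C6 = 9: row 8 has {1,2,3,5,6}; col 6 has {4,6,7}; box has {1,3,4,5,6,8} → only 9 remains.
R8C7 = 4: row 8 has {1,2,3,5,6,9}; col 7 has {1,3,5,7}; box has {1,2,5,8,9} → only 4 remains.
R8C8 = 7: row 8 has {1,2,3,4,5,6,9}; col 8 has {1,5,8,9}; box has {1,2,4,5,8,9} → only 7 remains.
R9C7 = 6: row 9 has {4,8,9}; col 7 has {1,3,4,5,7}; box has {1,2,4,5,7,8,9} → only 6 remains.
R9C9 = 3: row 9 has {4,6,8,9}; col 9 has {1,2,5}; box has {1,2,4,5,6,7,8,9} → only 3 remains.
R3C7 = 8: row 3 has {2,9}; col 7 has {1,3,4,5,6,7}; box has {1,3,5} → only 8 remains.
R4C5 = 3: row 4 has {1,7}; col 5 has {1,2,5,6,7,8,9}; box has {2,4,7,9} → only 3 remains.
R5C7 = 9: row 5 has {2,3}; col 7 has {1,3,4,5,6,7,8}; box has {1,5,7} → only 9 remains.
R6C9 = 6: row 6 has {4,5,7,8,9}; col 9 has {1,2,3,5}; box has {1,5,7,9} → only 6 remains.
R7C4 = 7: row 7 has {1,2,3,4,5,6,8,9}; col 4 has {3,4,9}; box has {1,3,4,5,6,8,9} → only 7 remains.
R8C1 = 8: row 8 has {1,2,3,4,5,6,7,9}; col 1 has {2,3,5}; box has {2,3,4,6,9} → only 8 remains.
R9C4 = 2: row 9 has {3,4,6,8,9}; col 4 has {3,4,7,9}; box has {1,3,4,5,6,7,8,9} → only 2 remains.
R1C4 = 8: row 1 has {1,5,6}; col 4 has {2,3,4,7,9}; box has {6,7,9} → only 8 remains.
R1C7 = 2: row 1 has {1,5,6,8}; col 7 has {1,3,4,5,6,7,8,9}; box has {1,3,5,8} → only 2 remains.
R2C4 = 1: row 2 has {3,5,7}; col 4 has {2,3,4,7,8,9}; box has {6,7,8,9} → only 1 remains.
R2C6 = 2: row 2 has {1,3,5,7}; col 6 has {4,6,7,9}; box has {1,6,7,8,9} → only 2 remains.
R3C5 = 4: row 3 has {2,8,9}; col 5 has {1,2,3,5,6,7,8,9}; box has {1,2,6,7,8,9} → only 4 remains.
R3C8 = 6: row 3 has {2,4,8,9}; col 8 has {1,5,7,8,9}; box has {1,2,3,5,8} → only 6 remains.
R3C9 = 7: row 3 has {2,4,6,8,9}; col 9 has {1,2,3,5,6}; box has {1,2,3,5,6,8} → only 7 remains.
R5C8 = 4: row 5 has {2,3,9}; col 8 has {1,5,6,7,8,9}; box has {1,5,6,7,9} → only 4 remains.
R5C9 = 8: row 5 has {2,3,4,9}; col 9 has {1,2,3,5,6,7}; box has {1,4,5,6,7,9} → only 8 remains.
R6C1 = 1: row 6 has {4,5,6,7,8,9}; col 1 has {2,3,5,8}; box has {3,8} → only 1 remains.
R6C2 = 2: row 6 has {1,4,5,6,7,8,9}; col 2 has {6,9}; box has {1,3,8} → only 2 remains.
R6C8 = 3: row 6 has {1,2,4,5,6,7,8,9}; col 8 has {1,4,5,6,7,8,9}; box has {1,4,5,6,7,8,9} → only 3 remains.
R9C1 = 7: row 9 has {2,3,4,6,8,9}; col 1 has {1,2,3,5,8}; box has {2,3,4,6,8,9} → only 7 remains.
R1C6 = 3: row 1 has {1,2,5,6,8}; col 6 has {2,4,6,7,9}; box has {1,2,4,6,7,8,9} → only 3 remains.
R3C3 = 1: row 3 has {2,4,6,7,8,9}; col 3 has {2,3,4,8}; box has {2,5} → only 1 remains.
R3C6 = 5: row 3 has {1,2,4,6,7,8,9}; col 6 has {2,3,4,6,7,9}; box has {1,2,3,4,6,7,8,9} → only 5 remains.
R4C6 = 8: row 4 has {1,3,7}; col 6 has {2,3,4,5,6,7,9}; box has {2,3,4,7,9} → only 8 remains.
R4C8 = 2: row 4 has {1,3,7,8}; col 8 has {1,3,4,5,6,7,8,9}; box has {1,3,4,5,6,7,8,9} → only 2 remains.
R5C1 = 6: row 5 has {2,3,4,8,9}; col 1 has {1,2,3,5,7,8}; box has {1,2,3,8} → only 6 remains.
R5C4 = 5: row 5 has {2,3,4,6,8,9}; col 4 has {1,2,3,4,7,8,9}; box has {2,3,4,7,8,9} → only 5 remains.
R5C6 = 1: row 5 has {2,3,4,5,6,8,9}; col 6 has {2,3,4,5,6,7,8,9}; box has {2,3,4,5,7,8,9} → only 1 remains.
R9C3 = 5: row 9 has {2,3,4,6,7,8,9}; col 3 has {1,2,3,4,8}; box has {2,3,4,6,7,8,9} → only 5 remains.
R3C2 = 3: row 3 has {1,2,4,5,6,7,8,9}; col 2 has {2,6,9}; box has {1,2,5} → only 3 remains.
R4C3 = 9: row 4 has {1,2,3,7,8}; col 3 has {1,2,3,4,5,8}; box has {1,2,3,6,8} → only 9 remains.
R4C4 = 6: row 4 has {1,2,3,7,8,9}; col 4 has {1,2,3,4,5,7,8,9}; box has {1,2,3,4,5,7,8,9} → only 6 remains.
R5C2 = 7: row 5 has {1,2,3,4,5,6,8,9}; col 2 has {2,3,6,9}; box has {1,2,3,6,8,9} → only 7 remains.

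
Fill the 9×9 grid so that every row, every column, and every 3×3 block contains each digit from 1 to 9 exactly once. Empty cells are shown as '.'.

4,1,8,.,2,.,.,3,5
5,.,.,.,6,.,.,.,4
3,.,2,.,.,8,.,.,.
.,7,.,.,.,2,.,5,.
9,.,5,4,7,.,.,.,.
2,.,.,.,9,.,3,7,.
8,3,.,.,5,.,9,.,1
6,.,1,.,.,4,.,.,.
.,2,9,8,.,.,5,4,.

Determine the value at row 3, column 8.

row 2, column 2 = 9: row 2 has {4,5,6}; col 2 has {1,2,3,7}; box has {1,2,3,4,5,8} → only 9 remains.
row 2, column 3 = 7: row 2 has {4,5,6,9}; col 3 has {1,2,5,8,9}; box has {1,2,3,4,5,8,9} → only 7 remains.
row 3, column 2 = 6: row 3 has {2,3,8}; col 2 has {1,2,3,7,9}; box has {1,2,3,4,5,7,8,9} → only 6 remains.
row 4, column 1 = 1: row 4 has {2,5,7}; col 1 has {2,3,4,5,6,8,9}; box has {2,5,7,9} → only 1 remains.
row 5, column 2 = 8: row 5 has {4,5,7,9}; col 2 has {1,2,3,6,7,9}; box has {1,2,5,7,9} → only 8 remains.
row 6, column 2 = 4: row 6 has {2,3,7,9}; col 2 has {1,2,3,6,7,8,9}; box has {1,2,5,7,8,9} → only 4 remains.
row 6, column 3 = 6: row 6 has {2,3,4,7,9}; col 3 has {1,2,5,7,8,9}; box has {1,2,4,5,7,8,9} → only 6 remains.
row 6, column 9 = 8: row 6 has {2,3,4,6,7,9}; col 9 has {1,4,5}; box has {3,5,7} → only 8 remains.
row 7, column 3 = 4: row 7 has {1,3,5,8,9}; col 3 has {1,2,5,6,7,8,9}; box has {1,2,3,6,8,9} → only 4 remains.
row 8, column 2 = 5: row 8 has {1,4,6}; col 2 has {1,2,3,4,6,7,8,9}; box has {1,2,3,4,6,8,9} → only 5 remains.
row 8, column 5 = 3: row 8 has {1,4,5,6}; col 5 has {2,5,6,7,9}; box has {4,5,8} → only 3 remains.
row 9, column 1 = 7: row 9 has {2,4,5,8,9}; col 1 has {1,2,3,4,5,6,8,9}; box has {1,2,3,4,5,6,8,9} → only 7 remains.
row 9, column 5 = 1: row 9 has {2,4,5,7,8,9}; col 5 has {2,3,5,6,7,9}; box has {3,4,5,8} → only 1 remains.
row 9, column 6 = 6: row 9 has {1,2,4,5,7,8,9}; col 6 has {2,4,8}; box has {1,3,4,5,8} → only 6 remains.
row 9, column 9 = 3: row 9 has {1,2,4,5,6,7,8,9}; col 9 has {1,4,5,8}; box has {1,4,5,9} → only 3 remains.
row 3, column 5 = 4: row 3 has {2,3,6,8}; col 5 has {1,2,3,5,6,7,9}; box has {2,6,8} → only 4 remains.
row 4, column 3 = 3: row 4 has {1,2,5,7}; col 3 has {1,2,4,5,6,7,8,9}; box has {1,2,4,5,6,7,8,9} → only 3 remains.
row 4, column 4 = 6: row 4 has {1,2,3,5,7}; col 4 has {4,8}; box has {2,4,7,9} → only 6 remains.
row 4, column 5 = 8: row 4 has {1,2,3,5,6,7}; col 5 has {1,2,3,4,5,6,7,9}; box has {2,4,6,7,9} → only 8 remains.
row 4, column 7 = 4: row 4 has {1,2,3,5,6,7,8}; col 7 has {3,5,9}; box has {3,5,7,8} → only 4 remains.
row 4, column 9 = 9: row 4 has {1,2,3,4,5,6,7,8}; col 9 has {1,3,4,5,8}; box has {3,4,5,7,8} → only 9 remains.
row 7, column 6 = 7: row 7 has {1,3,4,5,8,9}; col 6 has {2,4,6,8}; box has {1,3,4,5,6,8} → only 7 remains.
row 1, column 6 = 9: row 1 has {1,2,3,4,5,8}; col 6 has {2,4,6,7,8}; box has {2,4,6,8} → only 9 remains.
row 3, column 9 = 7: row 3 has {2,3,4,6,8}; col 9 has {1,3,4,5,8,9}; box has {3,4,5} → only 7 remains.
row 7, column 4 = 2: row 7 has {1,3,4,5,7,8,9}; col 4 has {4,6,8}; box has {1,3,4,5,6,7,8} → only 2 remains.
row 7, column 8 = 6: row 7 has {1,2,3,4,5,7,8,9}; col 8 has {3,4,5,7}; box has {1,3,4,5,9} → only 6 remains.
row 8, column 4 = 9: row 8 has {1,3,4,5,6}; col 4 has {2,4,6,8}; box has {1,2,3,4,5,6,7,8} → only 9 remains.
row 8, column 9 = 2: row 8 has {1,3,4,5,6,9}; col 9 has {1,3,4,5,7,8,9}; box has {1,3,4,5,6,9} → only 2 remains.
row 1, column 4 = 7: row 1 has {1,2,3,4,5,8,9}; col 4 has {2,4,6,8,9}; box has {2,4,6,8,9} → only 7 remains.
row 1, column 7 = 6: row 1 has {1,2,3,4,5,7,8,9}; col 7 has {3,4,5,9}; box has {3,4,5,7} → only 6 remains.
row 3, column 7 = 1: row 3 has {2,3,4,6,7,8}; col 7 has {3,4,5,6,9}; box has {3,4,5,6,7} → only 1 remains.
row 3, column 8 = 9: row 3 has {1,2,3,4,6,7,8}; col 8 has {3,4,5,6,7}; box has {1,3,4,5,6,7} → only 9 remains.

9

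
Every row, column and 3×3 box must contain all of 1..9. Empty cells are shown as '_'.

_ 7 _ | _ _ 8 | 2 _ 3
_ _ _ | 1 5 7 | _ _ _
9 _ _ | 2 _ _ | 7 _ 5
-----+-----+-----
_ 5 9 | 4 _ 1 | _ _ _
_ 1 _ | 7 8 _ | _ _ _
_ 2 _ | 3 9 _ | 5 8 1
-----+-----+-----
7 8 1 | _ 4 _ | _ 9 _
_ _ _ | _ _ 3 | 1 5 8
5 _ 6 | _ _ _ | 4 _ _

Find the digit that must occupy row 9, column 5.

row 1, column 5 = 6 (sole candidate).
row 3, column 5 = 3 (sole candidate).
row 3, column 6 = 4 (sole candidate).
row 4, column 5 = 2 (sole candidate).
row 6, column 6 = 6 (sole candidate).
row 8, column 5 = 7 (sole candidate).
row 9, column 5 = 1: row 9 has {4,5,6}; col 5 has {2,3,4,5,6,7,8,9}; box has {3,4,7} → only 1 remains.

1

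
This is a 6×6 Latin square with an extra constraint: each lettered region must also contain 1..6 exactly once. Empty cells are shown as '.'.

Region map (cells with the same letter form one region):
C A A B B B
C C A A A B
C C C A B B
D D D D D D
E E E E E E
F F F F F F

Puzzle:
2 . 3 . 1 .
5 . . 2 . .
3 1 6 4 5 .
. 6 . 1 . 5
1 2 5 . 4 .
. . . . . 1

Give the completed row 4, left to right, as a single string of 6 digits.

r1c2 = 5: row 1 has {1,2,3}; col 2 has {1,2,6}; region has {2,3,4} → only 5 remains.
r1c4 = 6: row 1 has {1,2,3,5}; col 4 has {1,2,4}; region has {1,5} → only 6 remains.
r1c6 = 4: row 1 has {1,2,3,5,6}; col 6 has {1,5}; region has {1,5,6} → only 4 remains.
r2c2 = 4: row 2 has {2,5}; col 2 has {1,2,5,6}; region has {1,2,3,5,6} → only 4 remains.
r2c3 = 1: row 2 has {2,4,5}; col 3 has {3,5,6}; region has {2,3,4,5} → only 1 remains.
r2c5 = 6: row 2 has {1,2,4,5}; col 5 has {1,4,5}; region has {1,2,3,4,5} → only 6 remains.
r2c6 = 3: row 2 has {1,2,4,5,6}; col 6 has {1,4,5}; region has {1,4,5,6} → only 3 remains.
r3c6 = 2: row 3 has {1,3,4,5,6}; col 6 has {1,3,4,5}; region has {1,3,4,5,6} → only 2 remains.
r4c1 = 4: row 4 has {1,5,6}; col 1 has {1,2,3,5}; region has {1,5,6} → only 4 remains.
r4c3 = 2: row 4 has {1,4,5,6}; col 3 has {1,3,5,6}; region has {1,4,5,6} → only 2 remains.
r4c5 = 3: row 4 has {1,2,4,5,6}; col 5 has {1,4,5,6}; region has {1,2,4,5,6} → only 3 remains.

462135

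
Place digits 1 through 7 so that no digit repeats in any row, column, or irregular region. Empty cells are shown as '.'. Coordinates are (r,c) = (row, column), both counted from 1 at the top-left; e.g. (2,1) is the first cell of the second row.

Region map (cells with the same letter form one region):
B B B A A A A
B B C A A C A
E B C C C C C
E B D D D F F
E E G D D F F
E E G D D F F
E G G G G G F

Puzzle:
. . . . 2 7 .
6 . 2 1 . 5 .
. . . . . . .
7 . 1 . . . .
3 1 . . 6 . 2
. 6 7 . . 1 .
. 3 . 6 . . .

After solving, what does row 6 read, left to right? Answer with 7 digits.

4672513

(5,6) = 4 (sole candidate).
(7,6) = 2 (sole candidate).
(5,3) = 5 (sole candidate).
(5,4) = 7 (sole candidate).
(7,3) = 4 (sole candidate).
(7,5) = 1 (sole candidate).
(1,3) = 3 (sole candidate).
(3,3) = 6 (sole candidate).
(3,6) = 3 (sole candidate).
(4,6) = 6 (sole candidate).
(7,1) = 5 (sole candidate).
(7,7) = 7 (sole candidate).
(3,4) = 4 (sole candidate).
(3,5) = 7 (sole candidate).
(3,7) = 1 (sole candidate).
(1,4) = 5 (sole candidate).
(3,1) = 2 (sole candidate).
(3,2) = 5 (sole candidate).
(6,1) = 4: row 6 has {1,6,7}; col 1 has {2,3,5,6,7}; region has {1,2,3,5,6,7} → only 4 remains.
(1,1) = 1 (sole candidate).
(1,2) = 4 (sole candidate).
(1,7) = 6 (sole candidate).
(2,2) = 7 (sole candidate).
(4,2) = 2 (sole candidate).
(4,4) = 3 (sole candidate).
(4,7) = 5 (sole candidate).
(6,4) = 2: row 6 has {1,4,6,7}; col 4 has {1,3,4,5,6,7}; region has {1,3,6,7} → only 2 remains.
(6,5) = 5: row 6 has {1,2,4,6,7}; col 5 has {1,2,6,7}; region has {1,2,3,6,7} → only 5 remains.
(6,7) = 3: row 6 has {1,2,4,5,6,7}; col 7 has {1,2,5,6,7}; region has {1,2,4,5,6,7} → only 3 remains.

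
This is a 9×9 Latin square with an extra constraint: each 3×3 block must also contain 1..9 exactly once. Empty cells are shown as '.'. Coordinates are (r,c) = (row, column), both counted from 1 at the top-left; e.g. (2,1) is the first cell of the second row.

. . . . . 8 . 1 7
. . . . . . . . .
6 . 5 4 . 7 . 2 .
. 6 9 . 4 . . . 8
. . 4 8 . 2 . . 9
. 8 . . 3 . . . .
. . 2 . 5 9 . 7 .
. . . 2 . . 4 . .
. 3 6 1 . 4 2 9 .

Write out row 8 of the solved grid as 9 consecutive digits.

591273486

(1,3) = 3 (sole candidate).
(3,9) = 3 (sole candidate).
(9,9) = 5 (sole candidate).
(3,7) = 8 (hidden single in row 3).
(4,1) = 2 (hidden single in row 4).
(6,9) = 2 (hidden single in row 6).
(6,4) = 9 (hidden single in row 6).
(6,8) = 4 (hidden single in row 6).
(7,1) = 8 (hidden single in row 7).
(9,1) = 7 (sole candidate).
(9,5) = 8 (sole candidate).
(8,3) = 1: row 8 has {2,4}; col 3 has {2,3,4,5,6,9}; box has {2,3,6,7,8} → only 1 remains.
(8,9) = 6: row 8 has {1,2,4}; col 9 has {2,3,5,7,8,9}; box has {2,4,5,7,9} → only 6 remains.
(2,9) = 4 (sole candidate).
(6,3) = 7 (sole candidate).
(7,2) = 4 (sole candidate).
(7,9) = 1 (sole candidate).
(8,5) = 7: row 8 has {1,2,4,6}; col 5 has {3,4,5,8}; box has {1,2,4,5,8,9} → only 7 remains.
(8,6) = 3: row 8 has {1,2,4,6,7}; col 6 has {2,4,7,8,9}; box has {1,2,4,5,7,8,9} → only 3 remains.
(8,8) = 8: row 8 has {1,2,3,4,6,7}; col 8 has {1,2,4,7,9}; box has {1,2,4,5,6,7,9} → only 8 remains.
(2,3) = 8 (sole candidate).
(7,4) = 6 (sole candidate).
(7,7) = 3 (sole candidate).
(1,4) = 5 (sole candidate).
(2,4) = 3 (sole candidate).
(4,4) = 7 (sole candidate).
(1,1) = 4 (hidden single in row 1).
(2,2) = 7 (hidden single in row 2).
(2,5) = 2 (hidden single in row 2).
(1,2) = 2 (hidden single in row 1).
(4,8) = 3 (hidden single in row 4).
(5,1) = 3 (hidden single in row 5).
(5,7) = 7 (hidden single in row 5).
Singles propagation stalls; (8,1) is still open with candidates {5,9}.
  Try (8,1) = 9: this forces (2,1)=1, (2,6)=6, (2,8)=5, (3,2)=9, (3,5)=1, (5,5)=6; then (5,8) has no candidate left — contradiction.
So (8,1) = 5.
(6,1) = 1 (sole candidate).
(8,2) = 9: row 8 has {1,2,3,4,5,6,7,8}; col 2 has {2,3,4,6,7,8}; box has {1,2,3,4,5,6,7,8} → only 9 remains.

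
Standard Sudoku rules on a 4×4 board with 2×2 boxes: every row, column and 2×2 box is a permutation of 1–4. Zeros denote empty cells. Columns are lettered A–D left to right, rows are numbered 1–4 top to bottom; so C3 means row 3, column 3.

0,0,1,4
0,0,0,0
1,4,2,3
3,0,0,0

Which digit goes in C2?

3

A1 = 2: row 1 has {1,4}; col 1 has {1,3}; box has {} → only 2 remains.
B1 = 3: row 1 has {1,2,4}; col 2 has {4}; box has {2} → only 3 remains.
A2 = 4: row 2 has {}; col 1 has {1,2,3}; box has {2,3} → only 4 remains.
B2 = 1: row 2 has {4}; col 2 has {3,4}; box has {2,3,4} → only 1 remains.
C2 = 3: row 2 has {1,4}; col 3 has {1,2}; box has {1,4} → only 3 remains.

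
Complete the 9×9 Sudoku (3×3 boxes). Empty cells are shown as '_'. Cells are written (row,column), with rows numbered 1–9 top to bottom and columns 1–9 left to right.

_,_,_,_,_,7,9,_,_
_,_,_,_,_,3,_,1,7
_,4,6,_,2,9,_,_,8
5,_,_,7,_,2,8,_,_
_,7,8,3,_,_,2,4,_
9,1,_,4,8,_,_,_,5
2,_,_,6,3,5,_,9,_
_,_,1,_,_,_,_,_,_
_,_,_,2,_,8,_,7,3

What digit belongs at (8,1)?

3

(2,1) = 8 (sole candidate).
(2,4) = 5 (sole candidate).
(3,4) = 1 (sole candidate).
(5,1) = 6 (sole candidate).
(5,6) = 1 (sole candidate).
(5,9) = 9 (sole candidate).
(6,6) = 6 (sole candidate).
(6,8) = 3 (sole candidate).
(7,2) = 8 (sole candidate).
(8,4) = 9 (sole candidate).
(8,6) = 4 (sole candidate).
(9,1) = 4 (sole candidate).
(9,5) = 1 (sole candidate).
(1,4) = 8 (sole candidate).
(3,8) = 5 (sole candidate).
(4,2) = 3 (sole candidate).
(4,3) = 4 (sole candidate).
(4,5) = 9 (sole candidate).
(4,8) = 6 (sole candidate).
(4,9) = 1 (sole candidate).
(5,5) = 5 (sole candidate).
(6,3) = 2 (sole candidate).
(6,7) = 7 (sole candidate).
(7,3) = 7 (sole candidate).
(7,9) = 4 (sole candidate).
(8,1) = 3: row 8 has {1,4,9}; col 1 has {2,4,5,6,8,9}; box has {1,2,4,7,8} → only 3 remains.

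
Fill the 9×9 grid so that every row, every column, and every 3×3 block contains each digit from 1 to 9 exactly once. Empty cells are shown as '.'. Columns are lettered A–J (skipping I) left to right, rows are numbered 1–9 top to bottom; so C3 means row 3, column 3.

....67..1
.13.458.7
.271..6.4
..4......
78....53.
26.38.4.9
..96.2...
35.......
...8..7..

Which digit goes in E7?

5

C5 = 1 (sole candidate).
C6 = 5 (sole candidate).
F6 = 1 (sole candidate).
H6 = 7 (sole candidate).
B9 = 4 (sole candidate).
B1 = 9 (sole candidate).
C1 = 8 (sole candidate).
D1 = 2 (sole candidate).
G1 = 3 (sole candidate).
H1 = 5 (sole candidate).
A2 = 6 (sole candidate).
D2 = 9 (sole candidate).
H2 = 2 (sole candidate).
A3 = 5 (sole candidate).
E3 = 3 (sole candidate).
F3 = 8 (sole candidate).
H3 = 9 (sole candidate).
A4 = 9 (sole candidate).
B4 = 3 (sole candidate).
F4 = 6 (sole candidate).
D5 = 4 (sole candidate).
F5 = 9 (sole candidate).
B7 = 7 (sole candidate).
G7 = 1 (sole candidate).
D8 = 7 (sole candidate).
F8 = 4 (sole candidate).
A9 = 1 (sole candidate).
F9 = 3 (sole candidate).
H9 = 6 (sole candidate).
A1 = 4 (sole candidate).
D4 = 5 (sole candidate).
G4 = 2 (sole candidate).
J4 = 8 (sole candidate).
E5 = 2 (sole candidate).
J5 = 6 (sole candidate).
A7 = 8 (sole candidate).
E7 = 5: row 7 has {1,2,6,7,8,9}; col 5 has {2,3,4,6,8}; box has {2,3,4,6,7,8} → only 5 remains.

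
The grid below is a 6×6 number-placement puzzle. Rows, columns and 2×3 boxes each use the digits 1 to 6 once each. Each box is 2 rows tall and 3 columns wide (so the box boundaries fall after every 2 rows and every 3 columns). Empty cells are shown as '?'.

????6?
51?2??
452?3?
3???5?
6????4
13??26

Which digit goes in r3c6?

1

r1c1 = 2: row 1 has {6}; col 1 has {1,3,4,5,6}; box has {1,5} → only 2 remains.
r1c2 = 4: row 1 has {2,6}; col 2 has {1,3,5}; box has {1,2,5} → only 4 remains.
r1c3 = 3: row 1 has {2,4,6}; col 3 has {2}; box has {1,2,4,5} → only 3 remains.
r2c3 = 6: row 2 has {1,2,5}; col 3 has {2,3}; box has {1,2,3,4,5} → only 6 remains.
r2c5 = 4: row 2 has {1,2,5,6}; col 5 has {2,3,5,6}; box has {2,6} → only 4 remains.
r2c6 = 3: row 2 has {1,2,4,5,6}; col 6 has {4,6}; box has {2,4,6} → only 3 remains.
r3c6 = 1: row 3 has {2,3,4,5}; col 6 has {3,4,6}; box has {3,5} → only 1 remains.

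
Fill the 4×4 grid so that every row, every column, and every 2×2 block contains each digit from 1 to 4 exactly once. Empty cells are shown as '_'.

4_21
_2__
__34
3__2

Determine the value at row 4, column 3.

1

row 1, column 2 = 3: row 1 has {1,2,4}; col 2 has {2}; box has {2,4} → only 3 remains.
row 2, column 1 = 1: row 2 has {2}; col 1 has {3,4}; box has {2,3,4} → only 1 remains.
row 2, column 3 = 4: row 2 has {1,2}; col 3 has {2,3}; box has {1,2} → only 4 remains.
row 2, column 4 = 3: row 2 has {1,2,4}; col 4 has {1,2,4}; box has {1,2,4} → only 3 remains.
row 3, column 1 = 2: row 3 has {3,4}; col 1 has {1,3,4}; box has {3} → only 2 remains.
row 3, column 2 = 1: row 3 has {2,3,4}; col 2 has {2,3}; box has {2,3} → only 1 remains.
row 4, column 2 = 4: row 4 has {2,3}; col 2 has {1,2,3}; box has {1,2,3} → only 4 remains.
row 4, column 3 = 1: row 4 has {2,3,4}; col 3 has {2,3,4}; box has {2,3,4} → only 1 remains.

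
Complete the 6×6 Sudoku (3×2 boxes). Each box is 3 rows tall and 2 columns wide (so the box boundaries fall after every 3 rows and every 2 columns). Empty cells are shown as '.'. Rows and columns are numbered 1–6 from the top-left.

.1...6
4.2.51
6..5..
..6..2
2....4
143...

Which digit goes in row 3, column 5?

row 1, column 3 = 4: row 1 has {1,6}; col 3 has {2,3,6}; box has {2,5} → only 4 remains.
row 1, column 4 = 3: row 1 has {1,4,6}; col 4 has {5}; box has {2,4,5} → only 3 remains.
row 1, column 5 = 2: row 1 has {1,3,4,6}; col 5 has {5}; box has {1,5,6} → only 2 remains.
row 2, column 2 = 3: row 2 has {1,2,4,5}; col 2 has {1,4}; box has {1,4,6} → only 3 remains.
row 2, column 4 = 6: row 2 has {1,2,3,4,5}; col 4 has {3,5}; box has {2,3,4,5} → only 6 remains.
row 3, column 2 = 2: row 3 has {5,6}; col 2 has {1,3,4}; box has {1,3,4,6} → only 2 remains.
row 3, column 3 = 1: row 3 has {2,5,6}; col 3 has {2,3,4,6}; box has {2,3,4,5,6} → only 1 remains.
row 3, column 6 = 3: row 3 has {1,2,5,6}; col 6 has {1,2,4,6}; box has {1,2,5,6} → only 3 remains.
row 4, column 2 = 5: row 4 has {2,6}; col 2 has {1,2,3,4}; box has {1,2,4} → only 5 remains.
row 5, column 2 = 6: row 5 has {2,4}; col 2 has {1,2,3,4,5}; box has {1,2,4,5} → only 6 remains.
row 5, column 3 = 5: row 5 has {2,4,6}; col 3 has {1,2,3,4,6}; box has {3,6} → only 5 remains.
row 5, column 4 = 1: row 5 has {2,4,5,6}; col 4 has {3,5,6}; box has {3,5,6} → only 1 remains.
row 5, column 5 = 3: row 5 has {1,2,4,5,6}; col 5 has {2,5}; box has {2,4} → only 3 remains.
row 6, column 4 = 2: row 6 has {1,3,4}; col 4 has {1,3,5,6}; box has {1,3,5,6} → only 2 remains.
row 6, column 5 = 6: row 6 has {1,2,3,4}; col 5 has {2,3,5}; box has {2,3,4} → only 6 remains.
row 6, column 6 = 5: row 6 has {1,2,3,4,6}; col 6 has {1,2,3,4,6}; box has {2,3,4,6} → only 5 remains.
row 1, column 1 = 5: row 1 has {1,2,3,4,6}; col 1 has {1,2,4,6}; box has {1,2,3,4,6} → only 5 remains.
row 3, column 5 = 4: row 3 has {1,2,3,5,6}; col 5 has {2,3,5,6}; box has {1,2,3,5,6} → only 4 remains.

4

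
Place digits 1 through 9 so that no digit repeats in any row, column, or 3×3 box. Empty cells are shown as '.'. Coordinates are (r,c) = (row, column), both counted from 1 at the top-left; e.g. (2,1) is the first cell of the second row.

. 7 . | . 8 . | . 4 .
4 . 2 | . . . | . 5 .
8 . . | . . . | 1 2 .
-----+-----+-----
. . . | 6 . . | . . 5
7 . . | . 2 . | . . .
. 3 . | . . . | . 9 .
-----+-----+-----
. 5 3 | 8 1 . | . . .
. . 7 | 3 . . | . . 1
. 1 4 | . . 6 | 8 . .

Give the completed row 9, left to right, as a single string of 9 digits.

914756832

(8,8) = 6 (sole candidate).
(7,8) = 7 (sole candidate).
(9,8) = 3: row 9 has {1,4,6,8}; col 8 has {2,4,5,6,7,9}; box has {1,6,7,8} → only 3 remains.
(2,9) = 8 (hidden single in row 2).
(7,1) = 6 (hidden single in row 7).
(8,2) = 8 (hidden single in row 8).
(1,1) = 3 (hidden single in column 1).
(6,1) = 5 (hidden single in column 1).
(4,1) = 1 (hidden single in column 1).
(4,8) = 8 (sole candidate).
(5,8) = 1 (sole candidate).
(4,3) = 9 (sole candidate).
(4,2) = 2 (hidden single in column 2).
(5,2) = 4 (hidden single in column 2).
(1,3) = 1 (hidden single in column 3).
(3,3) = 5 (hidden single in column 3).
(8,7) = 5 (hidden single in column 7).
(9,5) = 5: in column 5, 5 can only go here (every other open cell in that column sees a 5).
(9,4) = 7: in row 9, 7 can only go here (every other open cell in that row sees a 7).
(1,4) = 2 (hidden single in column 4).
(1,6) = 5 (hidden single in row 1).
(5,4) = 5 (hidden single in row 5).
(5,6) = 9 (hidden single in row 5).
(5,3) = 8 (hidden single in row 5).
(6,3) = 6 (sole candidate).
(6,6) = 8 (hidden single in row 6).
(6,4) = 1 (hidden single in row 6).
(2,4) = 9 (sole candidate).
(3,4) = 4 (sole candidate).
(2,2) = 6 (sole candidate).
(3,2) = 9 (sole candidate).
(2,6) = 1 (hidden single in row 2).
(3,5) = 6 (hidden single in column 5).
(8,5) = 9 (hidden single in column 5).
(8,1) = 2 (sole candidate).
(8,6) = 4 (sole candidate).
(9,1) = 9: row 9 has {1,3,4,5,6,7,8}; col 1 has {1,2,3,4,5,6,7,8}; box has {1,2,3,4,5,6,7,8} → only 9 remains.
(9,9) = 2: row 9 has {1,3,4,5,6,7,8,9}; col 9 has {1,5,8}; box has {1,3,5,6,7,8} → only 2 remains.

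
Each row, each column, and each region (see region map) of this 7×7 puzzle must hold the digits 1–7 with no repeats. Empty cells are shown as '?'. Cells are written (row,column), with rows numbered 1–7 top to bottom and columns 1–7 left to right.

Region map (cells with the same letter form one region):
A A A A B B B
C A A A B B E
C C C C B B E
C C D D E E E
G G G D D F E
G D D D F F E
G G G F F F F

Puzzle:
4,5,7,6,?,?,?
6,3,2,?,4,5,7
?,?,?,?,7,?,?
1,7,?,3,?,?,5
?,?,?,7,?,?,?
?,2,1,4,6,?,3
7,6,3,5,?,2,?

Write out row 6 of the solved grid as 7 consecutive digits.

5214673

(2,4) = 1 (sole candidate).
(3,2) = 4 (sole candidate).
(3,3) = 5 (sole candidate).
(3,4) = 2 (sole candidate).
(4,3) = 6 (sole candidate).
(4,5) = 2 (sole candidate).
(4,6) = 4 (sole candidate).
(5,2) = 1 (sole candidate).
(5,3) = 4 (sole candidate).
(5,5) = 5 (sole candidate).
(5,6) = 3 (sole candidate).
(5,7) = 6 (sole candidate).
(6,1) = 5: row 6 has {1,2,3,4,6}; col 1 has {1,4,6,7}; region has {1,3,4,6,7} → only 5 remains.
(6,6) = 7: row 6 has {1,2,3,4,5,6}; col 6 has {2,3,4,5}; region has {2,3,5,6} → only 7 remains.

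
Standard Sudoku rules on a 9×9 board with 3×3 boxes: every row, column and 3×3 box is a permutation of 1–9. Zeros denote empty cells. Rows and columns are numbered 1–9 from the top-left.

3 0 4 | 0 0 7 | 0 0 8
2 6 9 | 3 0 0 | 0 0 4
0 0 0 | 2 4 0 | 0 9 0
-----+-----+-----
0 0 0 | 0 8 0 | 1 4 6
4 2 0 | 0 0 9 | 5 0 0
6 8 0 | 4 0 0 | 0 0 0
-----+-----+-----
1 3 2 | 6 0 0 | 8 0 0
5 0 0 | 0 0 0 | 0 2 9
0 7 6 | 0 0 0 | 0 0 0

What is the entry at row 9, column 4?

8

row 2, column 7 = 7: row 2 has {2,3,4,6,9}; col 7 has {1,5,8}; box has {4,8,9} → only 7 remains.
row 8, column 2 = 4: row 8 has {2,5,9}; col 2 has {2,3,6,7,8}; box has {1,2,3,5,6,7} → only 4 remains.
row 8, column 3 = 8: row 8 has {2,4,5,9}; col 3 has {2,4,6,9}; box has {1,2,3,4,5,6,7} → only 8 remains.
row 9, column 1 = 9: row 9 has {6,7}; col 1 has {1,2,3,4,5,6}; box has {1,2,3,4,5,6,7,8} → only 9 remains.
row 4, column 1 = 7: row 4 has {1,4,6,8}; col 1 has {1,2,3,4,5,6,9}; box has {2,4,6,8} → only 7 remains.
row 4, column 4 = 5: row 4 has {1,4,6,7,8}; col 4 has {2,3,4,6}; box has {4,8,9} → only 5 remains.
row 3, column 1 = 8: row 3 has {2,4,9}; col 1 has {1,2,3,4,5,6,7,9}; box has {2,3,4,6,9} → only 8 remains.
row 4, column 2 = 9: row 4 has {1,4,5,6,7,8}; col 2 has {2,3,4,6,7,8}; box has {2,4,6,7,8} → only 9 remains.
row 4, column 3 = 3: row 4 has {1,4,5,6,7,8,9}; col 3 has {2,4,6,8,9}; box has {2,4,6,7,8,9} → only 3 remains.
row 4, column 6 = 2: row 4 has {1,3,4,5,6,7,8,9}; col 6 has {7,9}; box has {4,5,8,9} → only 2 remains.
row 5, column 3 = 1: row 5 has {2,4,5,9}; col 3 has {2,3,4,6,8,9}; box has {2,3,4,6,7,8,9} → only 1 remains.
row 5, column 4 = 7: row 5 has {1,2,4,5,9}; col 4 has {2,3,4,5,6}; box has {2,4,5,8,9} → only 7 remains.
row 5, column 9 = 3: row 5 has {1,2,4,5,7,9}; col 9 has {4,6,8,9}; box has {1,4,5,6} → only 3 remains.
row 6, column 3 = 5: row 6 has {4,6,8}; col 3 has {1,2,3,4,6,8,9}; box has {1,2,3,4,6,7,8,9} → only 5 remains.
row 6, column 8 = 7: row 6 has {4,5,6,8}; col 8 has {2,4,9}; box has {1,3,4,5,6} → only 7 remains.
row 6, column 9 = 2: row 6 has {4,5,6,7,8}; col 9 has {3,4,6,8,9}; box has {1,3,4,5,6,7} → only 2 remains.
row 7, column 8 = 5: row 7 has {1,2,3,6,8}; col 8 has {2,4,7,9}; box has {2,8,9} → only 5 remains.
row 7, column 9 = 7: row 7 has {1,2,3,5,6,8}; col 9 has {2,3,4,6,8,9}; box has {2,5,8,9} → only 7 remains.
row 8, column 4 = 1: row 8 has {2,4,5,8,9}; col 4 has {2,3,4,5,6,7}; box has {6} → only 1 remains.
row 8, column 6 = 3: row 8 has {1,2,4,5,8,9}; col 6 has {2,7,9}; box has {1,6} → only 3 remains.
row 8, column 7 = 6: row 8 has {1,2,3,4,5,8,9}; col 7 has {1,5,7,8}; box has {2,5,7,8,9} → only 6 remains.
row 9, column 4 = 8: row 9 has {6,7,9}; col 4 has {1,2,3,4,5,6,7}; box has {1,3,6} → only 8 remains.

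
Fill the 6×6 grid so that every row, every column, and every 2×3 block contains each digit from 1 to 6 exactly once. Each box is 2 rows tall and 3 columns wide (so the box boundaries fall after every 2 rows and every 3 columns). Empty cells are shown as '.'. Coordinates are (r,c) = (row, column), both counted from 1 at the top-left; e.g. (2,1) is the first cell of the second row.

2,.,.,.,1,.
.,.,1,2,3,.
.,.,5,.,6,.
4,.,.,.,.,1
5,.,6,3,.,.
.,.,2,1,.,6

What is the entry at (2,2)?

5

(2,1) = 6 (sole candidate).
(3,4) = 4 (sole candidate).
(4,3) = 3 (sole candidate).
(4,4) = 5 (sole candidate).
(4,5) = 2 (sole candidate).
(5,5) = 4 (sole candidate).
(5,6) = 2 (sole candidate).
(6,1) = 3 (sole candidate).
(6,2) = 4 (sole candidate).
(6,5) = 5 (sole candidate).
(1,3) = 4 (sole candidate).
(1,4) = 6 (sole candidate).
(1,6) = 5 (sole candidate).
(2,2) = 5: row 2 has {1,2,3,6}; col 2 has {4}; box has {1,2,4,6} → only 5 remains.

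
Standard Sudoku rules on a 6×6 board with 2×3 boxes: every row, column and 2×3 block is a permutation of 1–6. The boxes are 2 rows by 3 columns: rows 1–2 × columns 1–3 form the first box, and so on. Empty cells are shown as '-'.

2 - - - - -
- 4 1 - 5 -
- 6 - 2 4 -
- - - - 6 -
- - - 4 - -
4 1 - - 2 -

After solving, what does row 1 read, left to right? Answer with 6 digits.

256134

row 1, column 6 = 4: in row 1, 4 can only go here (every other open cell in that row sees a 4).
row 2, column 6 = 2 (hidden single in row 2).
row 4, column 3 = 4 (hidden single in row 4).
row 4, column 2 = 2 (hidden single in row 4).
row 5, column 3 = 2 (hidden single in row 5).
Singles propagation stalls; row 1, column 2 is still open with candidates {3,5}.
  Try row 1, column 2 = 3: this forces row 1, column 5=1, row 2, column 1=6, row 2, column 4=3, row 5, column 2=5, row 5, column 5=3; then row 5, column 1 has no candidate left — contradiction.
So row 1, column 2 = 5.
row 5, column 2 = 3 (sole candidate).
row 5, column 5 = 1 (sole candidate).
row 1, column 5 = 3: row 1 has {2,4,5}; col 5 has {1,2,4,5,6}; box has {2,4,5} → only 3 remains.
row 2, column 4 = 6 (sole candidate).
row 1, column 3 = 6: row 1 has {2,3,4,5}; col 3 has {1,2,4}; box has {1,2,4,5} → only 6 remains.
row 1, column 4 = 1: row 1 has {2,3,4,5,6}; col 4 has {2,4,6}; box has {2,3,4,5,6} → only 1 remains.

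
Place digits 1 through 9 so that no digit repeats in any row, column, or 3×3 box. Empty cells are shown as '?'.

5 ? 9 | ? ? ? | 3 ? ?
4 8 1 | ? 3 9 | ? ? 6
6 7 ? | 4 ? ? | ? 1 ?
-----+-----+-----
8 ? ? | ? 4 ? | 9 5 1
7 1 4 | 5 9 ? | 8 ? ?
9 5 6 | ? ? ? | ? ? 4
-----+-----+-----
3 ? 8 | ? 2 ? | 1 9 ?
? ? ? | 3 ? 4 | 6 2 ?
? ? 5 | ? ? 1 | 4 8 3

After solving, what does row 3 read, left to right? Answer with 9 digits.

R1C2 = 2 (sole candidate).
R2C8 = 7 (sole candidate).
R3C3 = 3: row 3 has {1,4,6,7}; col 3 has {1,4,5,6,8,9}; box has {1,2,4,5,6,7,8,9} → only 3 remains.
R4C2 = 3 (sole candidate).
R4C3 = 2 (sole candidate).
R5C9 = 2 (sole candidate).
R6C7 = 7 (sole candidate).
R6C8 = 3 (sole candidate).
R8C1 = 1 (sole candidate).
R8C2 = 9 (sole candidate).
R8C3 = 7 (sole candidate).
R8C9 = 5 (sole candidate).
R9C1 = 2 (sole candidate).
R9C2 = 6 (sole candidate).
R9C5 = 7 (sole candidate).
R1C8 = 4 (sole candidate).
R1C9 = 8 (sole candidate).
R2C4 = 2 (sole candidate).
R2C7 = 5 (sole candidate).
R3C7 = 2: row 3 has {1,3,4,6,7}; col 7 has {1,3,4,5,6,7,8,9}; box has {1,3,4,5,6,7,8} → only 2 remains.
R3C9 = 9: row 3 has {1,2,3,4,6,7}; col 9 has {1,2,3,4,5,6,8}; box has {1,2,3,4,5,6,7,8} → only 9 remains.
R5C8 = 6 (sole candidate).
R7C2 = 4 (sole candidate).
R7C4 = 6 (sole candidate).
R7C6 = 5 (sole candidate).
R7C9 = 7 (sole candidate).
R8C5 = 8 (sole candidate).
R9C4 = 9 (sole candidate).
R3C5 = 5: row 3 has {1,2,3,4,6,7,9}; col 5 has {2,3,4,7,8,9}; box has {2,3,4,9} → only 5 remains.
R3C6 = 8: row 3 has {1,2,3,4,5,6,7,9}; col 6 has {1,4,5,9}; box has {2,3,4,5,9} → only 8 remains.

673458219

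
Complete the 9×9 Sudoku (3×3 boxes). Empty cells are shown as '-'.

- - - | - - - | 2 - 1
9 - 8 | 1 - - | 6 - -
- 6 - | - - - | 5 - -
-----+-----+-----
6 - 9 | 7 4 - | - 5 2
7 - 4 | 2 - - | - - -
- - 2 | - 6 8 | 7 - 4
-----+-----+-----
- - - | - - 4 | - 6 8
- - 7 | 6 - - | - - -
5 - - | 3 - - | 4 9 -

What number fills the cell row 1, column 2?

7

row 9, column 9 = 7: row 9 has {3,4,5,9}; col 9 has {1,2,4,8}; box has {4,6,8,9} → only 7 remains.
row 2, column 9 = 3: row 2 has {1,6,8,9}; col 9 has {1,2,4,7,8}; box has {1,2,5,6} → only 3 remains.
row 3, column 9 = 9: row 3 has {5,6}; col 9 has {1,2,3,4,7,8}; box has {1,2,3,5,6} → only 9 remains.
row 5, column 9 = 6: row 5 has {2,4,7}; col 9 has {1,2,3,4,7,8,9}; box has {2,4,5,7} → only 6 remains.
row 8, column 9 = 5: row 8 has {6,7}; col 9 has {1,2,3,4,6,7,8,9}; box has {4,6,7,8,9} → only 5 remains.
row 1, column 6 = 6: in row 1, 6 can only go here (every other open cell in that row sees a 6).
row 6, column 4 = 9: in row 6, 9 can only go here (every other open cell in that row sees a 9).
row 7, column 4 = 5: row 7 has {4,6,8}; col 4 has {1,2,3,6,7,9}; box has {3,4,6} → only 5 remains.
row 1, column 5 = 9: in row 1, 9 can only go here (every other open cell in that row sees a 9).
row 5, column 7 = 9: in row 5, 9 can only go here (every other open cell in that row sees a 9).
row 6, column 2 = 5: in row 6, 5 can only go here (every other open cell in that row sees a 5).
row 1, column 3 = 5: in row 1, 5 can only go here (every other open cell in that row sees a 5).
row 7, column 5 = 7: in row 7, 7 can only go here (every other open cell in that row sees a 7).
row 7, column 2 = 9: in row 7, 9 can only go here (every other open cell in that row sees a 9).
row 7, column 1 = 2: in row 7, 2 can only go here (every other open cell in that row sees a 2).
row 8, column 6 = 9: in row 8, 9 can only go here (every other open cell in that row sees a 9).
row 9, column 3 = 6: in row 9, 6 can only go here (every other open cell in that row sees a 6).
row 8, column 1 = 8: in column 1, 8 can only go here (every other open cell in that column sees an 8).
row 9, column 2 = 1: row 9 has {3,4,5,6,7,9}; col 2 has {5,6,9}; box has {2,5,6,7,8,9} → only 1 remains.
row 9, column 6 = 2: row 9 has {1,3,4,5,6,7,9}; col 6 has {4,6,8,9}; box has {3,4,5,6,7,9} → only 2 remains.
row 7, column 3 = 3: row 7 has {2,4,5,6,7,8,9}; col 3 has {2,4,5,6,7,8,9}; box has {1,2,5,6,7,8,9} → only 3 remains.
row 7, column 7 = 1: row 7 has {2,3,4,5,6,7,8,9}; col 7 has {2,4,5,6,7,9}; box has {4,5,6,7,8,9} → only 1 remains.
row 8, column 2 = 4: row 8 has {5,6,7,8,9}; col 2 has {1,5,6,9}; box has {1,2,3,5,6,7,8,9} → only 4 remains.
row 8, column 5 = 1: row 8 has {4,5,6,7,8,9}; col 5 has {4,6,7,9}; box has {2,3,4,5,6,7,9} → only 1 remains.
row 8, column 7 = 3: row 8 has {1,4,5,6,7,8,9}; col 7 has {1,2,4,5,6,7,9}; box has {1,4,5,6,7,8,9} → only 3 remains.
row 8, column 8 = 2: row 8 has {1,3,4,5,6,7,8,9}; col 8 has {5,6,9}; box has {1,3,4,5,6,7,8,9} → only 2 remains.
row 9, column 5 = 8: row 9 has {1,2,3,4,5,6,7,9}; col 5 has {1,4,6,7,9}; box has {1,2,3,4,5,6,7,9} → only 8 remains.
row 3, column 3 = 1: row 3 has {5,6,9}; col 3 has {2,3,4,5,6,7,8,9}; box has {5,6,8,9} → only 1 remains.
row 4, column 7 = 8: row 4 has {2,4,5,6,7,9}; col 7 has {1,2,3,4,5,6,7,9}; box has {2,4,5,6,7,9} → only 8 remains.
row 4, column 2 = 3: row 4 has {2,4,5,6,7,8,9}; col 2 has {1,4,5,6,9}; box has {2,4,5,6,7,9} → only 3 remains.
row 4, column 6 = 1: row 4 has {2,3,4,5,6,7,8,9}; col 6 has {2,4,6,8,9}; box has {2,4,6,7,8,9} → only 1 remains.
row 5, column 2 = 8: row 5 has {2,4,6,7,9}; col 2 has {1,3,4,5,6,9}; box has {2,3,4,5,6,7,9} → only 8 remains.
row 6, column 1 = 1: row 6 has {2,4,5,6,7,8,9}; col 1 has {2,5,6,7,8,9}; box has {2,3,4,5,6,7,8,9} → only 1 remains.
row 6, column 8 = 3: row 6 has {1,2,4,5,6,7,8,9}; col 8 has {2,5,6,9}; box has {2,4,5,6,7,8,9} → only 3 remains.
row 1, column 2 = 7: row 1 has {1,2,5,6,9}; col 2 has {1,3,4,5,6,8,9}; box has {1,5,6,8,9} → only 7 remains.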